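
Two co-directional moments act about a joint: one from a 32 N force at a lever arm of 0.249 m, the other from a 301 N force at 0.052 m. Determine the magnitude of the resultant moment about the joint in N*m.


M = F1 * d1 + F2 * d2
M = 32 * 0.249 + 301 * 0.052
M = 7.9680 + 15.6520
M = 23.6200


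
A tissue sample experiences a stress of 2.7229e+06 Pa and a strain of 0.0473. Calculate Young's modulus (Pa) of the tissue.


E = stress / strain
E = 2.7229e+06 / 0.0473
E = 5.7567e+07


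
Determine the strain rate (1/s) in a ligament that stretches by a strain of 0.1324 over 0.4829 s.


strain_rate = delta_strain / delta_t
strain_rate = 0.1324 / 0.4829
strain_rate = 0.2742


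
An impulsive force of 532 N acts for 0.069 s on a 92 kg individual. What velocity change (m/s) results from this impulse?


J = F * dt = 532 * 0.069 = 36.7080 N*s
delta_v = J / m
delta_v = 36.7080 / 92
delta_v = 0.3990


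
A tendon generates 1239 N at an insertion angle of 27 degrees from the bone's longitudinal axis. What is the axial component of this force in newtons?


F_eff = F_tendon * cos(theta)
theta = 27 deg = 0.4712 rad
cos(theta) = 0.8910
F_eff = 1239 * 0.8910
F_eff = 1103.9571


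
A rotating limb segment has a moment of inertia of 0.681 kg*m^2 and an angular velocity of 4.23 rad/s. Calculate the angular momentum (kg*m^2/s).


L = I * omega
L = 0.681 * 4.23
L = 2.8806


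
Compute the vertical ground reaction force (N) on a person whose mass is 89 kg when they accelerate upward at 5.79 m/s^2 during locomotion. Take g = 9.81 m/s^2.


GRF = m * (g + a)
GRF = 89 * (9.81 + 5.79)
GRF = 89 * 15.6000
GRF = 1388.4000


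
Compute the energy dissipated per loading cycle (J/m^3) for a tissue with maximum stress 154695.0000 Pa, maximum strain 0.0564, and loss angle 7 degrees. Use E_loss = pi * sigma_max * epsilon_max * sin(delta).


E_loss = pi * sigma_max * epsilon_max * sin(delta)
delta = 7 deg = 0.1222 rad
sin(delta) = 0.1219
E_loss = pi * 154695.0000 * 0.0564 * 0.1219
E_loss = 3340.4096


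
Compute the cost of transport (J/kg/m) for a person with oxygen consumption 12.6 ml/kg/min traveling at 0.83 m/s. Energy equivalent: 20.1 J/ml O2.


Power per kg = VO2 * 20.1 / 60
Power per kg = 12.6 * 20.1 / 60 = 4.2210 W/kg
Cost = power_per_kg / speed
Cost = 4.2210 / 0.83
Cost = 5.0855


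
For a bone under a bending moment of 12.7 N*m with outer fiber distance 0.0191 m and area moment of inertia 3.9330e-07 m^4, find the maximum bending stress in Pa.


sigma = M * c / I
sigma = 12.7 * 0.0191 / 3.9330e-07
M * c = 0.2426
sigma = 616755.6573


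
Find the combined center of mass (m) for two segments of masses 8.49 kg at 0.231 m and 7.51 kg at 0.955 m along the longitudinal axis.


COM = (m1*x1 + m2*x2) / (m1 + m2)
COM = (8.49*0.231 + 7.51*0.955) / (8.49 + 7.51)
Numerator = 9.1332
Denominator = 16.0000
COM = 0.5708


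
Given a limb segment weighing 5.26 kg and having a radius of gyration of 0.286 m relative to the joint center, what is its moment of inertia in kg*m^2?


I = m * k^2
I = 5.26 * 0.286^2
k^2 = 0.0818
I = 0.4302


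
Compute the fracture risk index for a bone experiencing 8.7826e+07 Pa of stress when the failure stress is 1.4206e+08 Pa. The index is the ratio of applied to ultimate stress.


FRI = applied / ultimate
FRI = 8.7826e+07 / 1.4206e+08
FRI = 0.6182


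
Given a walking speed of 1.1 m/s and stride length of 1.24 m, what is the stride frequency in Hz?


f = v / stride_length
f = 1.1 / 1.24
f = 0.8871


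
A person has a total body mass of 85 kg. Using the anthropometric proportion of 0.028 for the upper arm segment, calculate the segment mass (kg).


m_segment = body_mass * fraction
m_segment = 85 * 0.028
m_segment = 2.3800


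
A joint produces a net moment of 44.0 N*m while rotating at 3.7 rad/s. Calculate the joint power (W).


P = M * omega
P = 44.0 * 3.7
P = 162.8000


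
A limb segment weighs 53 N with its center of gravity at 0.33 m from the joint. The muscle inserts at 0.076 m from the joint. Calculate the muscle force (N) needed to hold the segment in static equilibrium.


F_muscle = W * d_load / d_muscle
F_muscle = 53 * 0.33 / 0.076
Numerator = 17.4900
F_muscle = 230.1316


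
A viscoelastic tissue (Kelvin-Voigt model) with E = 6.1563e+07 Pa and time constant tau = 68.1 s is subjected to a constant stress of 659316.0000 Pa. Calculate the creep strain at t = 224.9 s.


epsilon(t) = (sigma/E) * (1 - exp(-t/tau))
sigma/E = 659316.0000 / 6.1563e+07 = 0.0107
exp(-t/tau) = exp(-224.9 / 68.1) = 0.0368
epsilon = 0.0107 * (1 - 0.0368)
epsilon = 0.0103


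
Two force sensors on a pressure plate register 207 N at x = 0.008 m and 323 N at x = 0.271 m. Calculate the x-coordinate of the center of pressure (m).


COP_x = (F1*x1 + F2*x2) / (F1 + F2)
COP_x = (207*0.008 + 323*0.271) / (207 + 323)
Numerator = 89.1890
Denominator = 530
COP_x = 0.1683


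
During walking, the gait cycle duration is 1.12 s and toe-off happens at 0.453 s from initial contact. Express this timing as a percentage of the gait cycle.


pct = (event_time / cycle_time) * 100
pct = (0.453 / 1.12) * 100
ratio = 0.4045
pct = 40.4464


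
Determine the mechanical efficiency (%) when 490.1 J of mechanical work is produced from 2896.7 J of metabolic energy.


eta = (W_mech / E_meta) * 100
eta = (490.1 / 2896.7) * 100
ratio = 0.1692
eta = 16.9193


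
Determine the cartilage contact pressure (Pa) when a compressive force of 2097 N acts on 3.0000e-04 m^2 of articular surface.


P = F / A
P = 2097 / 3.0000e-04
P = 6.9900e+06


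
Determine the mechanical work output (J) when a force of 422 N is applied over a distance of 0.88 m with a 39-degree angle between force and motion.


W = F * d * cos(theta)
theta = 39 deg = 0.6807 rad
cos(theta) = 0.7771
W = 422 * 0.88 * 0.7771
W = 288.6009


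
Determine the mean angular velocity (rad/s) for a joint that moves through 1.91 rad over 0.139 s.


omega = delta_theta / delta_t
omega = 1.91 / 0.139
omega = 13.7410


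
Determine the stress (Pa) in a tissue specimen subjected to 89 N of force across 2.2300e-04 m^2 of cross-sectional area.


stress = F / A
stress = 89 / 2.2300e-04
stress = 399103.1390


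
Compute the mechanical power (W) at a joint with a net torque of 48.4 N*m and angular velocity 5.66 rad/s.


P = M * omega
P = 48.4 * 5.66
P = 273.9440


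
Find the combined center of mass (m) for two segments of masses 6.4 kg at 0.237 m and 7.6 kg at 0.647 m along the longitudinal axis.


COM = (m1*x1 + m2*x2) / (m1 + m2)
COM = (6.4*0.237 + 7.6*0.647) / (6.4 + 7.6)
Numerator = 6.4340
Denominator = 14.0000
COM = 0.4596


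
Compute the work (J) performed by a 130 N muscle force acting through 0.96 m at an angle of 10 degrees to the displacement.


W = F * d * cos(theta)
theta = 10 deg = 0.1745 rad
cos(theta) = 0.9848
W = 130 * 0.96 * 0.9848
W = 122.9040


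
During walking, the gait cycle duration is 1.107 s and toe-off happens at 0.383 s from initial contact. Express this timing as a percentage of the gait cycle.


pct = (event_time / cycle_time) * 100
pct = (0.383 / 1.107) * 100
ratio = 0.3460
pct = 34.5980


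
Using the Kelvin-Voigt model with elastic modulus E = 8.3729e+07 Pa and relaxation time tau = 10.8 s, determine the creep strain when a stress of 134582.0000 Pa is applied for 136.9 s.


epsilon(t) = (sigma/E) * (1 - exp(-t/tau))
sigma/E = 134582.0000 / 8.3729e+07 = 0.0016
exp(-t/tau) = exp(-136.9 / 10.8) = 3.1255e-06
epsilon = 0.0016 * (1 - 3.1255e-06)
epsilon = 0.0016


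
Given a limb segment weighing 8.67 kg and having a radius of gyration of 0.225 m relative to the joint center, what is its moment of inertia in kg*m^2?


I = m * k^2
I = 8.67 * 0.225^2
k^2 = 0.0506
I = 0.4389


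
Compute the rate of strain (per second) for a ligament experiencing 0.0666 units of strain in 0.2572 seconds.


strain_rate = delta_strain / delta_t
strain_rate = 0.0666 / 0.2572
strain_rate = 0.2589


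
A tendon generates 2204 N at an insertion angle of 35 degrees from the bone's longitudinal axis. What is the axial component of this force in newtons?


F_eff = F_tendon * cos(theta)
theta = 35 deg = 0.6109 rad
cos(theta) = 0.8192
F_eff = 2204 * 0.8192
F_eff = 1805.4111


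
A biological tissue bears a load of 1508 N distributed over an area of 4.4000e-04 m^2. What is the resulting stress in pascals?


stress = F / A
stress = 1508 / 4.4000e-04
stress = 3.4273e+06


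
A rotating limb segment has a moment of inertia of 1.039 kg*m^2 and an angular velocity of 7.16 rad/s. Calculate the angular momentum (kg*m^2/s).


L = I * omega
L = 1.039 * 7.16
L = 7.4392


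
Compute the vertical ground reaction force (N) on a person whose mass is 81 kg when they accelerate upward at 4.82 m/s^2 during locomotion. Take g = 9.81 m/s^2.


GRF = m * (g + a)
GRF = 81 * (9.81 + 4.82)
GRF = 81 * 14.6300
GRF = 1185.0300


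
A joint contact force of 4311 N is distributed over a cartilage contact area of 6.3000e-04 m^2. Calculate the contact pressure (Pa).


P = F / A
P = 4311 / 6.3000e-04
P = 6.8429e+06


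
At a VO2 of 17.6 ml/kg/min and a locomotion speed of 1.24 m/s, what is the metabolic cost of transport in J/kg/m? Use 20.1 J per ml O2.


Power per kg = VO2 * 20.1 / 60
Power per kg = 17.6 * 20.1 / 60 = 5.8960 W/kg
Cost = power_per_kg / speed
Cost = 5.8960 / 1.24
Cost = 4.7548


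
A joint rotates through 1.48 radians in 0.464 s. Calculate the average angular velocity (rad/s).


omega = delta_theta / delta_t
omega = 1.48 / 0.464
omega = 3.1897


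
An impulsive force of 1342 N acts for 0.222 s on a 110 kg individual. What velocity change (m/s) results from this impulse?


J = F * dt = 1342 * 0.222 = 297.9240 N*s
delta_v = J / m
delta_v = 297.9240 / 110
delta_v = 2.7084


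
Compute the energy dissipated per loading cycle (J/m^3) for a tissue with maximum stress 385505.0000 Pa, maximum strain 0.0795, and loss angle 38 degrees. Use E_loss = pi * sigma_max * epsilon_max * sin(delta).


E_loss = pi * sigma_max * epsilon_max * sin(delta)
delta = 38 deg = 0.6632 rad
sin(delta) = 0.6157
E_loss = pi * 385505.0000 * 0.0795 * 0.6157
E_loss = 59277.3794


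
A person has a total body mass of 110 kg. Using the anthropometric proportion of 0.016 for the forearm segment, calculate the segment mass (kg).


m_segment = body_mass * fraction
m_segment = 110 * 0.016
m_segment = 1.7600


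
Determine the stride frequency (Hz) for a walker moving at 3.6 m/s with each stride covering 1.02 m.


f = v / stride_length
f = 3.6 / 1.02
f = 3.5294


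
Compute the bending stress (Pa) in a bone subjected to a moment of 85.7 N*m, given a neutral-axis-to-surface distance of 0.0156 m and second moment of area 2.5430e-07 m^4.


sigma = M * c / I
sigma = 85.7 * 0.0156 / 2.5430e-07
M * c = 1.3369
sigma = 5.2573e+06


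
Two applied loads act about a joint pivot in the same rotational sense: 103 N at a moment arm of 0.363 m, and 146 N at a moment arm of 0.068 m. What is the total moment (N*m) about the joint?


M = F1 * d1 + F2 * d2
M = 103 * 0.363 + 146 * 0.068
M = 37.3890 + 9.9280
M = 47.3170


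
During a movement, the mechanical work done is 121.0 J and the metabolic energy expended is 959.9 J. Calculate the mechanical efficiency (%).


eta = (W_mech / E_meta) * 100
eta = (121.0 / 959.9) * 100
ratio = 0.1261
eta = 12.6055


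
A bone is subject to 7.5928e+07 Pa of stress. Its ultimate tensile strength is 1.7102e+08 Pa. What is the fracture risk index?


FRI = applied / ultimate
FRI = 7.5928e+07 / 1.7102e+08
FRI = 0.4440


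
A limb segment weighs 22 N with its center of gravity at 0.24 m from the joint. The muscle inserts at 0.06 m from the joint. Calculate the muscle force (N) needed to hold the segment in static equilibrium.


F_muscle = W * d_load / d_muscle
F_muscle = 22 * 0.24 / 0.06
Numerator = 5.2800
F_muscle = 88.0000


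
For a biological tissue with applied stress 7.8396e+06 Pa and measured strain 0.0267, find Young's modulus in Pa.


E = stress / strain
E = 7.8396e+06 / 0.0267
E = 2.9362e+08


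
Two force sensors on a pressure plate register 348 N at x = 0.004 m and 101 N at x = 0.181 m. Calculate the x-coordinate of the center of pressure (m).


COP_x = (F1*x1 + F2*x2) / (F1 + F2)
COP_x = (348*0.004 + 101*0.181) / (348 + 101)
Numerator = 19.6730
Denominator = 449
COP_x = 0.0438


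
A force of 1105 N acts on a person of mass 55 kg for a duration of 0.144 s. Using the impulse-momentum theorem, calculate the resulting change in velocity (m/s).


J = F * dt = 1105 * 0.144 = 159.1200 N*s
delta_v = J / m
delta_v = 159.1200 / 55
delta_v = 2.8931


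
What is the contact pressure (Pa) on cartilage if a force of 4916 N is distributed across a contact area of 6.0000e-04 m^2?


P = F / A
P = 4916 / 6.0000e-04
P = 8.1933e+06


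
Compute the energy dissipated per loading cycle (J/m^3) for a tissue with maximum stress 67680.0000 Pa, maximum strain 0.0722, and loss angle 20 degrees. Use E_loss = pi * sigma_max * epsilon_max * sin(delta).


E_loss = pi * sigma_max * epsilon_max * sin(delta)
delta = 20 deg = 0.3491 rad
sin(delta) = 0.3420
E_loss = pi * 67680.0000 * 0.0722 * 0.3420
E_loss = 5250.4812


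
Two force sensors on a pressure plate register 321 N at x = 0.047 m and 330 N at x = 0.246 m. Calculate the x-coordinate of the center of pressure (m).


COP_x = (F1*x1 + F2*x2) / (F1 + F2)
COP_x = (321*0.047 + 330*0.246) / (321 + 330)
Numerator = 96.2670
Denominator = 651
COP_x = 0.1479


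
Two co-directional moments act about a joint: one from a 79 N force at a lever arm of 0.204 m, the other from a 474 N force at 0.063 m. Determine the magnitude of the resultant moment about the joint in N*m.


M = F1 * d1 + F2 * d2
M = 79 * 0.204 + 474 * 0.063
M = 16.1160 + 29.8620
M = 45.9780


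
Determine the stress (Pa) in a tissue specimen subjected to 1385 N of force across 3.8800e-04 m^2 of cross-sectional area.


stress = F / A
stress = 1385 / 3.8800e-04
stress = 3.5696e+06


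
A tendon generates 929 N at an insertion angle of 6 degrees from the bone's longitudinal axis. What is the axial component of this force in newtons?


F_eff = F_tendon * cos(theta)
theta = 6 deg = 0.1047 rad
cos(theta) = 0.9945
F_eff = 929 * 0.9945
F_eff = 923.9108


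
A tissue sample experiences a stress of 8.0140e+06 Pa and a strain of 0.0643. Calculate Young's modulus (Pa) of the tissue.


E = stress / strain
E = 8.0140e+06 / 0.0643
E = 1.2463e+08


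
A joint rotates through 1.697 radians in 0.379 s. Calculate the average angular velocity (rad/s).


omega = delta_theta / delta_t
omega = 1.697 / 0.379
omega = 4.4776


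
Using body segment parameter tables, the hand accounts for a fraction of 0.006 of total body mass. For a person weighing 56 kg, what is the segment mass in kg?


m_segment = body_mass * fraction
m_segment = 56 * 0.006
m_segment = 0.3360


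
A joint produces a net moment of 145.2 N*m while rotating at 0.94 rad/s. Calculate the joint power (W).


P = M * omega
P = 145.2 * 0.94
P = 136.4880


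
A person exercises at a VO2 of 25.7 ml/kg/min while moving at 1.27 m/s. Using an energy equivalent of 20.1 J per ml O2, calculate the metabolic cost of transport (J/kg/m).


Power per kg = VO2 * 20.1 / 60
Power per kg = 25.7 * 20.1 / 60 = 8.6095 W/kg
Cost = power_per_kg / speed
Cost = 8.6095 / 1.27
Cost = 6.7791


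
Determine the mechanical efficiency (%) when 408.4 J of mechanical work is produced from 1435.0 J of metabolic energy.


eta = (W_mech / E_meta) * 100
eta = (408.4 / 1435.0) * 100
ratio = 0.2846
eta = 28.4599


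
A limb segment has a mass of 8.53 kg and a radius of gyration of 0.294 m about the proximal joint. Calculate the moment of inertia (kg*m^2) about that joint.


I = m * k^2
I = 8.53 * 0.294^2
k^2 = 0.0864
I = 0.7373


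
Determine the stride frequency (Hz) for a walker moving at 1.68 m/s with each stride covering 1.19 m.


f = v / stride_length
f = 1.68 / 1.19
f = 1.4118


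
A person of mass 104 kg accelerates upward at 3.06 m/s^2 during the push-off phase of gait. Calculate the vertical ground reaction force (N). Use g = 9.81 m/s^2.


GRF = m * (g + a)
GRF = 104 * (9.81 + 3.06)
GRF = 104 * 12.8700
GRF = 1338.4800


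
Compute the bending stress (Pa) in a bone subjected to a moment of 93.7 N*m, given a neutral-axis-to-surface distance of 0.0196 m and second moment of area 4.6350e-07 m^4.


sigma = M * c / I
sigma = 93.7 * 0.0196 / 4.6350e-07
M * c = 1.8365
sigma = 3.9623e+06


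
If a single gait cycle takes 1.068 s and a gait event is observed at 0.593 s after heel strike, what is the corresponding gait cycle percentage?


pct = (event_time / cycle_time) * 100
pct = (0.593 / 1.068) * 100
ratio = 0.5552
pct = 55.5243


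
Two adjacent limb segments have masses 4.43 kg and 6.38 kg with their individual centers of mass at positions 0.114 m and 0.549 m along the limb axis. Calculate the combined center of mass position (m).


COM = (m1*x1 + m2*x2) / (m1 + m2)
COM = (4.43*0.114 + 6.38*0.549) / (4.43 + 6.38)
Numerator = 4.0076
Denominator = 10.8100
COM = 0.3707


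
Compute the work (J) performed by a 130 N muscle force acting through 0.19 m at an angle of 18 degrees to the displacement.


W = F * d * cos(theta)
theta = 18 deg = 0.3142 rad
cos(theta) = 0.9511
W = 130 * 0.19 * 0.9511
W = 23.4911


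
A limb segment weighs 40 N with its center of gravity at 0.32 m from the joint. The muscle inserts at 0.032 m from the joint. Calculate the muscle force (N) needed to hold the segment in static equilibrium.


F_muscle = W * d_load / d_muscle
F_muscle = 40 * 0.32 / 0.032
Numerator = 12.8000
F_muscle = 400.0000


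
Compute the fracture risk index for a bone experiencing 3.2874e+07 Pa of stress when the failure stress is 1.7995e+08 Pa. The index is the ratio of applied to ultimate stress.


FRI = applied / ultimate
FRI = 3.2874e+07 / 1.7995e+08
FRI = 0.1827


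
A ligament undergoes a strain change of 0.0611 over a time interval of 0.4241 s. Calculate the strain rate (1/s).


strain_rate = delta_strain / delta_t
strain_rate = 0.0611 / 0.4241
strain_rate = 0.1441


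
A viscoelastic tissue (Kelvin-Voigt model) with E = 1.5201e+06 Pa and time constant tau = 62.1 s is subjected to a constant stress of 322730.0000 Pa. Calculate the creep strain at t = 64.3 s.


epsilon(t) = (sigma/E) * (1 - exp(-t/tau))
sigma/E = 322730.0000 / 1.5201e+06 = 0.2123
exp(-t/tau) = exp(-64.3 / 62.1) = 0.3551
epsilon = 0.2123 * (1 - 0.3551)
epsilon = 0.1369


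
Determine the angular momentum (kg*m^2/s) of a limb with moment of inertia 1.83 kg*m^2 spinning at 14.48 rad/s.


L = I * omega
L = 1.83 * 14.48
L = 26.4984


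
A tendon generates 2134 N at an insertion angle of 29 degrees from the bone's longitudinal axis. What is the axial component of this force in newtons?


F_eff = F_tendon * cos(theta)
theta = 29 deg = 0.5061 rad
cos(theta) = 0.8746
F_eff = 2134 * 0.8746
F_eff = 1866.4385


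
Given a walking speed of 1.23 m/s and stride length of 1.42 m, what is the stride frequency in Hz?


f = v / stride_length
f = 1.23 / 1.42
f = 0.8662


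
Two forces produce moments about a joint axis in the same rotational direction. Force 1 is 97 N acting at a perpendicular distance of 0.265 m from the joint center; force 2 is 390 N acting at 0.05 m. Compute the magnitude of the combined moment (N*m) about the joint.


M = F1 * d1 + F2 * d2
M = 97 * 0.265 + 390 * 0.05
M = 25.7050 + 19.5000
M = 45.2050


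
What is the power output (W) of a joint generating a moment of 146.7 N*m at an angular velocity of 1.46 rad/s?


P = M * omega
P = 146.7 * 1.46
P = 214.1820


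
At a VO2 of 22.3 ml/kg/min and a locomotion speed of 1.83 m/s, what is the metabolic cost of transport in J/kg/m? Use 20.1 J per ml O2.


Power per kg = VO2 * 20.1 / 60
Power per kg = 22.3 * 20.1 / 60 = 7.4705 W/kg
Cost = power_per_kg / speed
Cost = 7.4705 / 1.83
Cost = 4.0822


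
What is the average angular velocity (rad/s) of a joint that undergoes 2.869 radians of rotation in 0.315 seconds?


omega = delta_theta / delta_t
omega = 2.869 / 0.315
omega = 9.1079


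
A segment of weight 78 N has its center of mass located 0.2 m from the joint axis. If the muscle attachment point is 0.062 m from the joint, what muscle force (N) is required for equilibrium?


F_muscle = W * d_load / d_muscle
F_muscle = 78 * 0.2 / 0.062
Numerator = 15.6000
F_muscle = 251.6129


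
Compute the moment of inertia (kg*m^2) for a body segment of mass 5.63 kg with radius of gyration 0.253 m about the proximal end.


I = m * k^2
I = 5.63 * 0.253^2
k^2 = 0.0640
I = 0.3604


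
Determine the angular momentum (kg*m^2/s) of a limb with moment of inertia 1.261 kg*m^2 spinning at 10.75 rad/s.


L = I * omega
L = 1.261 * 10.75
L = 13.5557


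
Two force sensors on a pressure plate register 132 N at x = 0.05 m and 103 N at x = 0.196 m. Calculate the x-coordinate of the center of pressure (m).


COP_x = (F1*x1 + F2*x2) / (F1 + F2)
COP_x = (132*0.05 + 103*0.196) / (132 + 103)
Numerator = 26.7880
Denominator = 235
COP_x = 0.1140


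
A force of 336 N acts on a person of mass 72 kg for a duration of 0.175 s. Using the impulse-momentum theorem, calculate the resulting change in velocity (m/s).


J = F * dt = 336 * 0.175 = 58.8000 N*s
delta_v = J / m
delta_v = 58.8000 / 72
delta_v = 0.8167


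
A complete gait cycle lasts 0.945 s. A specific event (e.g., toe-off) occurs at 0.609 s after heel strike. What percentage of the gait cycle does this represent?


pct = (event_time / cycle_time) * 100
pct = (0.609 / 0.945) * 100
ratio = 0.6444
pct = 64.4444


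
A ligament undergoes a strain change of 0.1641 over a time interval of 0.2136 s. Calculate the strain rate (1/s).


strain_rate = delta_strain / delta_t
strain_rate = 0.1641 / 0.2136
strain_rate = 0.7683


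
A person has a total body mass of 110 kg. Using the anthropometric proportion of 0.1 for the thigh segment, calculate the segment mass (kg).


m_segment = body_mass * fraction
m_segment = 110 * 0.1
m_segment = 11.0000


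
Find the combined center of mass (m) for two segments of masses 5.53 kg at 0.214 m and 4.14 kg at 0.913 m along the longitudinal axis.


COM = (m1*x1 + m2*x2) / (m1 + m2)
COM = (5.53*0.214 + 4.14*0.913) / (5.53 + 4.14)
Numerator = 4.9632
Denominator = 9.6700
COM = 0.5133


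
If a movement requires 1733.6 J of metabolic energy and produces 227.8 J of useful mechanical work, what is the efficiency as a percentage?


eta = (W_mech / E_meta) * 100
eta = (227.8 / 1733.6) * 100
ratio = 0.1314
eta = 13.1403


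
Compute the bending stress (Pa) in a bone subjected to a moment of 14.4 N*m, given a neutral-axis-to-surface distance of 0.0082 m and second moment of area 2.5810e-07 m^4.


sigma = M * c / I
sigma = 14.4 * 0.0082 / 2.5810e-07
M * c = 0.1181
sigma = 457497.0941


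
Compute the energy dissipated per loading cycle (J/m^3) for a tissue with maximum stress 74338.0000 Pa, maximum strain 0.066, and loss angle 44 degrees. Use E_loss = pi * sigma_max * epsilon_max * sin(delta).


E_loss = pi * sigma_max * epsilon_max * sin(delta)
delta = 44 deg = 0.7679 rad
sin(delta) = 0.6947
E_loss = pi * 74338.0000 * 0.066 * 0.6947
E_loss = 10707.2010


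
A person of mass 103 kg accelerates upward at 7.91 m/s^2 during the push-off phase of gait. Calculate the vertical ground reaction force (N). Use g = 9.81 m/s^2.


GRF = m * (g + a)
GRF = 103 * (9.81 + 7.91)
GRF = 103 * 17.7200
GRF = 1825.1600


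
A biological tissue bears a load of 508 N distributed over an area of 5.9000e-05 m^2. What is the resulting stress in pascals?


stress = F / A
stress = 508 / 5.9000e-05
stress = 8.6102e+06


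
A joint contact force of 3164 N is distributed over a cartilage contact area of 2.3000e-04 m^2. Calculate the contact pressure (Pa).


P = F / A
P = 3164 / 2.3000e-04
P = 1.3757e+07


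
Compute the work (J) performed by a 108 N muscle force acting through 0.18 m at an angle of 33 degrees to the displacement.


W = F * d * cos(theta)
theta = 33 deg = 0.5760 rad
cos(theta) = 0.8387
W = 108 * 0.18 * 0.8387
W = 16.3038


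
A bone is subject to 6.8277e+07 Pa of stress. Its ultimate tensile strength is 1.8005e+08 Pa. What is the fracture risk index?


FRI = applied / ultimate
FRI = 6.8277e+07 / 1.8005e+08
FRI = 0.3792


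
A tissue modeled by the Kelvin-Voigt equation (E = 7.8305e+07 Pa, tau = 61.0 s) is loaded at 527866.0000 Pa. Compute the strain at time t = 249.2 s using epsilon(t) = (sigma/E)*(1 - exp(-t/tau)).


epsilon(t) = (sigma/E) * (1 - exp(-t/tau))
sigma/E = 527866.0000 / 7.8305e+07 = 0.0067
exp(-t/tau) = exp(-249.2 / 61.0) = 0.0168
epsilon = 0.0067 * (1 - 0.0168)
epsilon = 0.0066


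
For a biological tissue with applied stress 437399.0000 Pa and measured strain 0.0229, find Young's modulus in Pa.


E = stress / strain
E = 437399.0000 / 0.0229
E = 1.9100e+07


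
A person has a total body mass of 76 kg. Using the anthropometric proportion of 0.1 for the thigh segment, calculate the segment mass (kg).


m_segment = body_mass * fraction
m_segment = 76 * 0.1
m_segment = 7.6000


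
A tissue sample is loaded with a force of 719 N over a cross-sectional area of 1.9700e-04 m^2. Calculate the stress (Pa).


stress = F / A
stress = 719 / 1.9700e-04
stress = 3.6497e+06


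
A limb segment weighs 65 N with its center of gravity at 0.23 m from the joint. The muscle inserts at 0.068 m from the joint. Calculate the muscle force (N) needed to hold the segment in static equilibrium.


F_muscle = W * d_load / d_muscle
F_muscle = 65 * 0.23 / 0.068
Numerator = 14.9500
F_muscle = 219.8529


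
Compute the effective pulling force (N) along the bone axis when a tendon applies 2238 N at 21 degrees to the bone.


F_eff = F_tendon * cos(theta)
theta = 21 deg = 0.3665 rad
cos(theta) = 0.9336
F_eff = 2238 * 0.9336
F_eff = 2089.3530


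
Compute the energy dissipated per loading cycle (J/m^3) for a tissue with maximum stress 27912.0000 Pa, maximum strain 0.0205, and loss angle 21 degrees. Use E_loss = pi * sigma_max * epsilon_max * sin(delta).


E_loss = pi * sigma_max * epsilon_max * sin(delta)
delta = 21 deg = 0.3665 rad
sin(delta) = 0.3584
E_loss = pi * 27912.0000 * 0.0205 * 0.3584
E_loss = 644.2046


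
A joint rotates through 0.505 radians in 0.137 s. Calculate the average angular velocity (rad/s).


omega = delta_theta / delta_t
omega = 0.505 / 0.137
omega = 3.6861


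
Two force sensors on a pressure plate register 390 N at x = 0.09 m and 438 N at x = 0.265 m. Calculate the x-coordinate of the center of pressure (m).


COP_x = (F1*x1 + F2*x2) / (F1 + F2)
COP_x = (390*0.09 + 438*0.265) / (390 + 438)
Numerator = 151.1700
Denominator = 828
COP_x = 0.1826


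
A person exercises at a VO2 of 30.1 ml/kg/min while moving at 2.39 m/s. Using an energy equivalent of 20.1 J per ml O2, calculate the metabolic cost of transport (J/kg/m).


Power per kg = VO2 * 20.1 / 60
Power per kg = 30.1 * 20.1 / 60 = 10.0835 W/kg
Cost = power_per_kg / speed
Cost = 10.0835 / 2.39
Cost = 4.2190


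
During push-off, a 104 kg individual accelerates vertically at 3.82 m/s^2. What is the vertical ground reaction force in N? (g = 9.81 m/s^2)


GRF = m * (g + a)
GRF = 104 * (9.81 + 3.82)
GRF = 104 * 13.6300
GRF = 1417.5200


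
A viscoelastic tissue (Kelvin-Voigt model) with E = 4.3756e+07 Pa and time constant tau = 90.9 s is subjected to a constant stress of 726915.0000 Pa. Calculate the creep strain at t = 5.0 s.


epsilon(t) = (sigma/E) * (1 - exp(-t/tau))
sigma/E = 726915.0000 / 4.3756e+07 = 0.0166
exp(-t/tau) = exp(-5.0 / 90.9) = 0.9465
epsilon = 0.0166 * (1 - 0.9465)
epsilon = 8.8912e-04


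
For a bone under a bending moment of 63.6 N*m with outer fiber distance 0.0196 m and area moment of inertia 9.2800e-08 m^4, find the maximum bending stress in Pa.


sigma = M * c / I
sigma = 63.6 * 0.0196 / 9.2800e-08
M * c = 1.2466
sigma = 1.3433e+07


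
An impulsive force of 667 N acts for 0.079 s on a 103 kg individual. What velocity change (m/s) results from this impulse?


J = F * dt = 667 * 0.079 = 52.6930 N*s
delta_v = J / m
delta_v = 52.6930 / 103
delta_v = 0.5116


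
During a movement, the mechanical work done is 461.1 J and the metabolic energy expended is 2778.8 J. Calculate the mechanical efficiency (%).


eta = (W_mech / E_meta) * 100
eta = (461.1 / 2778.8) * 100
ratio = 0.1659
eta = 16.5935


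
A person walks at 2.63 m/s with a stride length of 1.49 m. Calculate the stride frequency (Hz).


f = v / stride_length
f = 2.63 / 1.49
f = 1.7651


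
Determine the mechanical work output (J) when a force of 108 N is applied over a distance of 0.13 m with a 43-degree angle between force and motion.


W = F * d * cos(theta)
theta = 43 deg = 0.7505 rad
cos(theta) = 0.7314
W = 108 * 0.13 * 0.7314
W = 10.2682


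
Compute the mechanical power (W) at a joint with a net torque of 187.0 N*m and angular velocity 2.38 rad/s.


P = M * omega
P = 187.0 * 2.38
P = 445.0600


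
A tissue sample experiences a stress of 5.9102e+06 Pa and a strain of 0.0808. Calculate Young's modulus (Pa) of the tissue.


E = stress / strain
E = 5.9102e+06 / 0.0808
E = 7.3146e+07


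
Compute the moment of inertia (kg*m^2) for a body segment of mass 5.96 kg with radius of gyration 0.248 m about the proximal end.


I = m * k^2
I = 5.96 * 0.248^2
k^2 = 0.0615
I = 0.3666


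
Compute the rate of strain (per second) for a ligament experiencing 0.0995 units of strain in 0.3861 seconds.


strain_rate = delta_strain / delta_t
strain_rate = 0.0995 / 0.3861
strain_rate = 0.2577


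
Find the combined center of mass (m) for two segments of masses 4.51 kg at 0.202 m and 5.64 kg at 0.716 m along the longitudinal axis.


COM = (m1*x1 + m2*x2) / (m1 + m2)
COM = (4.51*0.202 + 5.64*0.716) / (4.51 + 5.64)
Numerator = 4.9493
Denominator = 10.1500
COM = 0.4876


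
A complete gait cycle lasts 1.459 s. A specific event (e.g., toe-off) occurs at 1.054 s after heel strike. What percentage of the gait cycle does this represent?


pct = (event_time / cycle_time) * 100
pct = (1.054 / 1.459) * 100
ratio = 0.7224
pct = 72.2413


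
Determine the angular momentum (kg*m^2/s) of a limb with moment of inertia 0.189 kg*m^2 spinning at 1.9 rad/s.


L = I * omega
L = 0.189 * 1.9
L = 0.3591


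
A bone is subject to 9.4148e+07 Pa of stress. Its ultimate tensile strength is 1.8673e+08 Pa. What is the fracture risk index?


FRI = applied / ultimate
FRI = 9.4148e+07 / 1.8673e+08
FRI = 0.5042


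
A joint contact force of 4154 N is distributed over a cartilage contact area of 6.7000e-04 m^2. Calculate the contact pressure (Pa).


P = F / A
P = 4154 / 6.7000e-04
P = 6.2000e+06


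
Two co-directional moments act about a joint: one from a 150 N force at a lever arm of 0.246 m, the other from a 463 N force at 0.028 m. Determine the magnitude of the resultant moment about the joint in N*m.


M = F1 * d1 + F2 * d2
M = 150 * 0.246 + 463 * 0.028
M = 36.9000 + 12.9640
M = 49.8640


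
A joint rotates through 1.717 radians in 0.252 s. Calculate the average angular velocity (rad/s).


omega = delta_theta / delta_t
omega = 1.717 / 0.252
omega = 6.8135


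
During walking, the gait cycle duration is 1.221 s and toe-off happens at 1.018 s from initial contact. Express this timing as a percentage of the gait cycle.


pct = (event_time / cycle_time) * 100
pct = (1.018 / 1.221) * 100
ratio = 0.8337
pct = 83.3743


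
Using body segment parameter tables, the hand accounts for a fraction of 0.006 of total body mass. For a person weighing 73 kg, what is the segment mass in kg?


m_segment = body_mass * fraction
m_segment = 73 * 0.006
m_segment = 0.4380


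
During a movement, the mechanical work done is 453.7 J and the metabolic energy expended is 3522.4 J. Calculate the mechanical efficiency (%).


eta = (W_mech / E_meta) * 100
eta = (453.7 / 3522.4) * 100
ratio = 0.1288
eta = 12.8804


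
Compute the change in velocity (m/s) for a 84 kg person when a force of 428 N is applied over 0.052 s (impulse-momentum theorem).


J = F * dt = 428 * 0.052 = 22.2560 N*s
delta_v = J / m
delta_v = 22.2560 / 84
delta_v = 0.2650


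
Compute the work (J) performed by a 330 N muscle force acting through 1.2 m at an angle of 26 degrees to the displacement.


W = F * d * cos(theta)
theta = 26 deg = 0.4538 rad
cos(theta) = 0.8988
W = 330 * 1.2 * 0.8988
W = 355.9224


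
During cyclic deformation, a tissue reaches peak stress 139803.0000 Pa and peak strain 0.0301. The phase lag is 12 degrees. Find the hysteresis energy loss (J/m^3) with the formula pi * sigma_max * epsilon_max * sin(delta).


E_loss = pi * sigma_max * epsilon_max * sin(delta)
delta = 12 deg = 0.2094 rad
sin(delta) = 0.2079
E_loss = pi * 139803.0000 * 0.0301 * 0.2079
E_loss = 2748.6014


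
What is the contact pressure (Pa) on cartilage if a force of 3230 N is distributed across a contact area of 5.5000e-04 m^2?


P = F / A
P = 3230 / 5.5000e-04
P = 5.8727e+06


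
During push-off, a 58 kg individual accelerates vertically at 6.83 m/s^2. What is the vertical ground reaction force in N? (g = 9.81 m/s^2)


GRF = m * (g + a)
GRF = 58 * (9.81 + 6.83)
GRF = 58 * 16.6400
GRF = 965.1200


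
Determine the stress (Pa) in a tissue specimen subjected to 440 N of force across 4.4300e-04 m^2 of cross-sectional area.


stress = F / A
stress = 440 / 4.4300e-04
stress = 993227.9910


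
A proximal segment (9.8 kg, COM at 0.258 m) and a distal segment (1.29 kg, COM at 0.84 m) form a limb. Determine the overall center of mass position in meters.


COM = (m1*x1 + m2*x2) / (m1 + m2)
COM = (9.8*0.258 + 1.29*0.84) / (9.8 + 1.29)
Numerator = 3.6120
Denominator = 11.0900
COM = 0.3257


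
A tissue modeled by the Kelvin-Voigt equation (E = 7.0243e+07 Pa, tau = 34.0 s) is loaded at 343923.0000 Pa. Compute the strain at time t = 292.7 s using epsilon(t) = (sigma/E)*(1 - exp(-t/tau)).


epsilon(t) = (sigma/E) * (1 - exp(-t/tau))
sigma/E = 343923.0000 / 7.0243e+07 = 0.0049
exp(-t/tau) = exp(-292.7 / 34.0) = 1.8249e-04
epsilon = 0.0049 * (1 - 1.8249e-04)
epsilon = 0.0049


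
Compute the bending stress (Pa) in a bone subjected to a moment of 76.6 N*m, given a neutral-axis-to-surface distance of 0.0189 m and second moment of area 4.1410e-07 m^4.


sigma = M * c / I
sigma = 76.6 * 0.0189 / 4.1410e-07
M * c = 1.4477
sigma = 3.4961e+06


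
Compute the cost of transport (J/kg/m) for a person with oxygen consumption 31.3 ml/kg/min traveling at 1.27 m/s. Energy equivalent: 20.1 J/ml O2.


Power per kg = VO2 * 20.1 / 60
Power per kg = 31.3 * 20.1 / 60 = 10.4855 W/kg
Cost = power_per_kg / speed
Cost = 10.4855 / 1.27
Cost = 8.2563


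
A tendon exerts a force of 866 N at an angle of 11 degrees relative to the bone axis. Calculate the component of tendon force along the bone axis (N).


F_eff = F_tendon * cos(theta)
theta = 11 deg = 0.1920 rad
cos(theta) = 0.9816
F_eff = 866 * 0.9816
F_eff = 850.0891


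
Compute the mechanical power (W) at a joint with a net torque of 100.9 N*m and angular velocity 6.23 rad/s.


P = M * omega
P = 100.9 * 6.23
P = 628.6070


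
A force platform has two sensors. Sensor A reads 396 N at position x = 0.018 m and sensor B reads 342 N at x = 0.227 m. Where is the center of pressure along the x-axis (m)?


COP_x = (F1*x1 + F2*x2) / (F1 + F2)
COP_x = (396*0.018 + 342*0.227) / (396 + 342)
Numerator = 84.7620
Denominator = 738
COP_x = 0.1149


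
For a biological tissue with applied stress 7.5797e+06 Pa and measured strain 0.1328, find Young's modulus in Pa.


E = stress / strain
E = 7.5797e+06 / 0.1328
E = 5.7076e+07


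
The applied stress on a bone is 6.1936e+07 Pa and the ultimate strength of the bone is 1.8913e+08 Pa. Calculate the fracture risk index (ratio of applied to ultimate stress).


FRI = applied / ultimate
FRI = 6.1936e+07 / 1.8913e+08
FRI = 0.3275


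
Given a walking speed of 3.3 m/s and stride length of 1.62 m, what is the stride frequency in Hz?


f = v / stride_length
f = 3.3 / 1.62
f = 2.0370


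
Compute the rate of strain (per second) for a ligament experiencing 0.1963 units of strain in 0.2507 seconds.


strain_rate = delta_strain / delta_t
strain_rate = 0.1963 / 0.2507
strain_rate = 0.7830


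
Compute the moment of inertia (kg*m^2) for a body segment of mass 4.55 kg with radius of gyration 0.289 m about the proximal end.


I = m * k^2
I = 4.55 * 0.289^2
k^2 = 0.0835
I = 0.3800


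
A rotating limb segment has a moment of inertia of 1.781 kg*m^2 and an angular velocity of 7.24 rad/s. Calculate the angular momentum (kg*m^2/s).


L = I * omega
L = 1.781 * 7.24
L = 12.8944


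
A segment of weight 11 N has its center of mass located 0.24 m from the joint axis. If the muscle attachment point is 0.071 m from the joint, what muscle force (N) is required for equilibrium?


F_muscle = W * d_load / d_muscle
F_muscle = 11 * 0.24 / 0.071
Numerator = 2.6400
F_muscle = 37.1831


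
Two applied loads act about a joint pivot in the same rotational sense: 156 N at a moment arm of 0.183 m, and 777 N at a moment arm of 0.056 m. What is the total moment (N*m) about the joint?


M = F1 * d1 + F2 * d2
M = 156 * 0.183 + 777 * 0.056
M = 28.5480 + 43.5120
M = 72.0600


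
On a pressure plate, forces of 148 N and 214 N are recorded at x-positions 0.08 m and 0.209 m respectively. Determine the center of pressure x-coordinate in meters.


COP_x = (F1*x1 + F2*x2) / (F1 + F2)
COP_x = (148*0.08 + 214*0.209) / (148 + 214)
Numerator = 56.5660
Denominator = 362
COP_x = 0.1563


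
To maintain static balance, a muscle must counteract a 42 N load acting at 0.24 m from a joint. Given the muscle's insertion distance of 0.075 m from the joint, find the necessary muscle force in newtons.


F_muscle = W * d_load / d_muscle
F_muscle = 42 * 0.24 / 0.075
Numerator = 10.0800
F_muscle = 134.4000


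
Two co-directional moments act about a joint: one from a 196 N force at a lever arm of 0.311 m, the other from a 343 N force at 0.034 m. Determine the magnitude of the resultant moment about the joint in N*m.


M = F1 * d1 + F2 * d2
M = 196 * 0.311 + 343 * 0.034
M = 60.9560 + 11.6620
M = 72.6180


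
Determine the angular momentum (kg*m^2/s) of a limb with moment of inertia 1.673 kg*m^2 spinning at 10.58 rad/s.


L = I * omega
L = 1.673 * 10.58
L = 17.7003


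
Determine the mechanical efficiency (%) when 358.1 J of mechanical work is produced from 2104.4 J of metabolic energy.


eta = (W_mech / E_meta) * 100
eta = (358.1 / 2104.4) * 100
ratio = 0.1702
eta = 17.0167


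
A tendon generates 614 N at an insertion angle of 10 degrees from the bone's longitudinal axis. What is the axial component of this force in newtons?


F_eff = F_tendon * cos(theta)
theta = 10 deg = 0.1745 rad
cos(theta) = 0.9848
F_eff = 614 * 0.9848
F_eff = 604.6720


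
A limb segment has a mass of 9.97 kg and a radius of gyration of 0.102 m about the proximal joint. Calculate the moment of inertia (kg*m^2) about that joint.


I = m * k^2
I = 9.97 * 0.102^2
k^2 = 0.0104
I = 0.1037


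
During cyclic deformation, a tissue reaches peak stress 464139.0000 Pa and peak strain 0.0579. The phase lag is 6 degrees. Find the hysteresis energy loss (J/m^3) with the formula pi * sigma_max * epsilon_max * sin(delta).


E_loss = pi * sigma_max * epsilon_max * sin(delta)
delta = 6 deg = 0.1047 rad
sin(delta) = 0.1045
E_loss = pi * 464139.0000 * 0.0579 * 0.1045
E_loss = 8824.9258


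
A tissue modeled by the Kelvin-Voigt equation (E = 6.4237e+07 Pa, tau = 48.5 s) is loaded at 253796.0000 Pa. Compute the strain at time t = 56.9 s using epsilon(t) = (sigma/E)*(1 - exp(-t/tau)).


epsilon(t) = (sigma/E) * (1 - exp(-t/tau))
sigma/E = 253796.0000 / 6.4237e+07 = 0.0040
exp(-t/tau) = exp(-56.9 / 48.5) = 0.3094
epsilon = 0.0040 * (1 - 0.3094)
epsilon = 0.0027
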